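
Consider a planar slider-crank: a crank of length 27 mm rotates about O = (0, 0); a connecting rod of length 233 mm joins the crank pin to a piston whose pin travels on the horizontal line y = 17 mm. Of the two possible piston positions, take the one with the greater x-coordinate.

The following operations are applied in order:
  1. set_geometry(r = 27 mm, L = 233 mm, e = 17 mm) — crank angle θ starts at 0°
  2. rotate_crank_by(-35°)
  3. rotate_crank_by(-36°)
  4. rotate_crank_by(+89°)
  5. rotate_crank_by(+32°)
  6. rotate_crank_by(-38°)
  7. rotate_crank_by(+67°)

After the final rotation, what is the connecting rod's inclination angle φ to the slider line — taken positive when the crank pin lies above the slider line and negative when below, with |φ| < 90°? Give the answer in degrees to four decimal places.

2.3377

set_geometry: r = 27 mm, L = 233 mm, e = 17 mm; θ ← 0°
rotate_crank_by(-35°): θ ← 0° -35° = -35°
rotate_crank_by(-36°): θ ← -35° -36° = -71°
rotate_crank_by(+89°): θ ← -71° +89° = 18°
rotate_crank_by(+32°): θ ← 18° +32° = 50°
rotate_crank_by(-38°): θ ← 50° -38° = 12°
rotate_crank_by(+67°): θ ← 12° +67° = 79°
crank pin P = (r cos θ, r sin θ) = (5.151843, 26.503934)
h = r sin θ − e = 26.503934 − 17 = 9.503934
sin φ = h / L = 9.503934 / 233 = 0.04078942
φ = arcsin(0.04078942) = 2.337710°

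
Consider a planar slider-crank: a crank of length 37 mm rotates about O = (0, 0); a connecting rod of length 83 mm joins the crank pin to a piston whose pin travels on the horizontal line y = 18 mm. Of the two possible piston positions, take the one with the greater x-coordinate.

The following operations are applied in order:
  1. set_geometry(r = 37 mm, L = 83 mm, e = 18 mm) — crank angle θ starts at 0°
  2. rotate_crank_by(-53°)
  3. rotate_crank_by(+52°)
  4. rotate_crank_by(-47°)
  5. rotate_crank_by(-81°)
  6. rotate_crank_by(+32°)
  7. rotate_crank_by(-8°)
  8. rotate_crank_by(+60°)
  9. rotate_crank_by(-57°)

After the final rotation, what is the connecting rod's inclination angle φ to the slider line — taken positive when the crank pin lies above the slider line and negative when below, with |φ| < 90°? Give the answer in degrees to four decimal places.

set_geometry: r = 37 mm, L = 83 mm, e = 18 mm; θ ← 0°
rotate_crank_by(-53°): θ ← 0° -53° = -53°
rotate_crank_by(+52°): θ ← -53° +52° = -1°
rotate_crank_by(-47°): θ ← -1° -47° = -48°
rotate_crank_by(-81°): θ ← -48° -81° = -129°
rotate_crank_by(+32°): θ ← -129° +32° = -97°
rotate_crank_by(-8°): θ ← -97° -8° = -105°
rotate_crank_by(+60°): θ ← -105° +60° = -45°
rotate_crank_by(-57°): θ ← -45° -57° = -102°
crank pin P = (r cos θ, r sin θ) = (-7.692733, -36.191461)
h = r sin θ − e = -36.191461 − 18 = -54.191461
sin φ = h / L = -54.191461 / 83 = -0.65290917
φ = arcsin(-0.65290917) = -40.761302°

-40.7613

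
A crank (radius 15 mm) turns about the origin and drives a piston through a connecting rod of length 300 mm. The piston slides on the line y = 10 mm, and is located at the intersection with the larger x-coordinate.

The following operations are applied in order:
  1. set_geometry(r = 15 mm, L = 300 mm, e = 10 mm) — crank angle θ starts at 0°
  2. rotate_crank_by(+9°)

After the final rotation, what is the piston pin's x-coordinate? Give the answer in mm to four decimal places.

set_geometry: r = 15 mm, L = 300 mm, e = 10 mm; θ ← 0°
rotate_crank_by(+9°): θ ← 0° +9° = 9°
crank pin P = (r cos θ, r sin θ) = (14.815325, 2.346517)
h = r sin θ − e = 2.346517 − 10 = -7.653483
x = r cos θ + √(L² − h²) = 14.815325 + √(90000.0 − 58.5758) = 14.815325 + 299.902358 = 314.717683

314.7177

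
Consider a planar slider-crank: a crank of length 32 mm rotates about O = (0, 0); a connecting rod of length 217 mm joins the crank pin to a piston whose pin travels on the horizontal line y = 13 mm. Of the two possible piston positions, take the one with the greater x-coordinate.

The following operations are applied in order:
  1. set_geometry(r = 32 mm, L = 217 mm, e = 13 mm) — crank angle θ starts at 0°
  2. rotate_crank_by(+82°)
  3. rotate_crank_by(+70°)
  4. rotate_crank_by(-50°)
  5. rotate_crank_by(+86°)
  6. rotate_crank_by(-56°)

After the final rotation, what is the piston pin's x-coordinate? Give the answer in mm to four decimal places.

set_geometry: r = 32 mm, L = 217 mm, e = 13 mm; θ ← 0°
rotate_crank_by(+82°): θ ← 0° +82° = 82°
rotate_crank_by(+70°): θ ← 82° +70° = 152°
rotate_crank_by(-50°): θ ← 152° -50° = 102°
rotate_crank_by(+86°): θ ← 102° +86° = 188°
rotate_crank_by(-56°): θ ← 188° -56° = 132°
crank pin P = (r cos θ, r sin θ) = (-21.412179, 23.780634)
h = r sin θ − e = 23.780634 − 13 = 10.780634
x = r cos θ + √(L² − h²) = -21.412179 + √(47089.0 − 116.2221) = -21.412179 + 216.732042 = 195.319862

195.3199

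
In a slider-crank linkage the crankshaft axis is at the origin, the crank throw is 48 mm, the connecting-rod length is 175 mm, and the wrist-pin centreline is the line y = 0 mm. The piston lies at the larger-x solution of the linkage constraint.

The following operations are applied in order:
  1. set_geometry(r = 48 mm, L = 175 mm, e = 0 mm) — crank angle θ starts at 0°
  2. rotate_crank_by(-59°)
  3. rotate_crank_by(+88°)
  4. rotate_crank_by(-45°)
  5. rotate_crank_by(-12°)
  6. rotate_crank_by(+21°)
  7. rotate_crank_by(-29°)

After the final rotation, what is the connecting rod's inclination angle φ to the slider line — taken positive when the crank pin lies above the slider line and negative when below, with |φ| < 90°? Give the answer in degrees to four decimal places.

-9.2778

set_geometry: r = 48 mm, L = 175 mm, e = 0 mm; θ ← 0°
rotate_crank_by(-59°): θ ← 0° -59° = -59°
rotate_crank_by(+88°): θ ← -59° +88° = 29°
rotate_crank_by(-45°): θ ← 29° -45° = -16°
rotate_crank_by(-12°): θ ← -16° -12° = -28°
rotate_crank_by(+21°): θ ← -28° +21° = -7°
rotate_crank_by(-29°): θ ← -7° -29° = -36°
crank pin P = (r cos θ, r sin θ) = (38.832816, -28.213692)
h = r sin θ − e = -28.213692 − 0 = -28.213692
sin φ = h / L = -28.213692 / 175 = -0.16122110
φ = arcsin(-0.16122110) = -9.277780°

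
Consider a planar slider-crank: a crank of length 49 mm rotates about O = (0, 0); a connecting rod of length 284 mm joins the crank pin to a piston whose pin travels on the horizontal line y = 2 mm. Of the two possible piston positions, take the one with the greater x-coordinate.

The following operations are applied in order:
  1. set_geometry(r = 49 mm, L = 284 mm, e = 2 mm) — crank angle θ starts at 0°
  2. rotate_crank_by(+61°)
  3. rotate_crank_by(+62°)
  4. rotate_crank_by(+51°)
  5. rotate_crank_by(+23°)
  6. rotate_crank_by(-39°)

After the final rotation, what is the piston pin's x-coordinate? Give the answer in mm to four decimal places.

set_geometry: r = 49 mm, L = 284 mm, e = 2 mm; θ ← 0°
rotate_crank_by(+61°): θ ← 0° +61° = 61°
rotate_crank_by(+62°): θ ← 61° +62° = 123°
rotate_crank_by(+51°): θ ← 123° +51° = 174°
rotate_crank_by(+23°): θ ← 174° +23° = 197°
rotate_crank_by(-39°): θ ← 197° -39° = 158°
crank pin P = (r cos θ, r sin θ) = (-45.432009, 18.355723)
h = r sin θ − e = 18.355723 − 2 = 16.355723
x = r cos θ + √(L² − h²) = -45.432009 + √(80656.0 − 267.5097) = -45.432009 + 283.528641 = 238.096632

238.0966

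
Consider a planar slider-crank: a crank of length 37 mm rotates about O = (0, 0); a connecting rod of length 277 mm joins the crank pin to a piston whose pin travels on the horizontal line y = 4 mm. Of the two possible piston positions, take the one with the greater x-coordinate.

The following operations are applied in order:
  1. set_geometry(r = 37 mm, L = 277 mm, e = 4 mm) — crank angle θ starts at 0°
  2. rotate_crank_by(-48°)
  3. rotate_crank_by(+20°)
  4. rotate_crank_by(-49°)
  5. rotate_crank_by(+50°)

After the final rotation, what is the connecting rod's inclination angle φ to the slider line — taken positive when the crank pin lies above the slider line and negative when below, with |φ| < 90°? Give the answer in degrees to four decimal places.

-4.3059

set_geometry: r = 37 mm, L = 277 mm, e = 4 mm; θ ← 0°
rotate_crank_by(-48°): θ ← 0° -48° = -48°
rotate_crank_by(+20°): θ ← -48° +20° = -28°
rotate_crank_by(-49°): θ ← -28° -49° = -77°
rotate_crank_by(+50°): θ ← -77° +50° = -27°
crank pin P = (r cos θ, r sin θ) = (32.967241, -16.797648)
h = r sin θ − e = -16.797648 − 4 = -20.797648
sin φ = h / L = -20.797648 / 277 = -0.07508176
φ = arcsin(-0.07508176) = -4.305920°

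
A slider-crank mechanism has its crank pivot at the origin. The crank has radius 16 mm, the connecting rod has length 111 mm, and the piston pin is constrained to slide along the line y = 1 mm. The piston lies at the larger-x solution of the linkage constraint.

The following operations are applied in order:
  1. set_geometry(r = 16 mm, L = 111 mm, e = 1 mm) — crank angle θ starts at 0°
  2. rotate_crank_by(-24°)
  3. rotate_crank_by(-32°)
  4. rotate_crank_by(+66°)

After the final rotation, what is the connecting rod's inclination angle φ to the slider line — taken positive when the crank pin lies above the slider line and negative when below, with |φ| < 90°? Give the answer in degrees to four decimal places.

0.9180

set_geometry: r = 16 mm, L = 111 mm, e = 1 mm; θ ← 0°
rotate_crank_by(-24°): θ ← 0° -24° = -24°
rotate_crank_by(-32°): θ ← -24° -32° = -56°
rotate_crank_by(+66°): θ ← -56° +66° = 10°
crank pin P = (r cos θ, r sin θ) = (15.756924, 2.778371)
h = r sin θ − e = 2.778371 − 1 = 1.778371
sin φ = h / L = 1.778371 / 111 = 0.01602136
φ = arcsin(0.01602136) = 0.917996°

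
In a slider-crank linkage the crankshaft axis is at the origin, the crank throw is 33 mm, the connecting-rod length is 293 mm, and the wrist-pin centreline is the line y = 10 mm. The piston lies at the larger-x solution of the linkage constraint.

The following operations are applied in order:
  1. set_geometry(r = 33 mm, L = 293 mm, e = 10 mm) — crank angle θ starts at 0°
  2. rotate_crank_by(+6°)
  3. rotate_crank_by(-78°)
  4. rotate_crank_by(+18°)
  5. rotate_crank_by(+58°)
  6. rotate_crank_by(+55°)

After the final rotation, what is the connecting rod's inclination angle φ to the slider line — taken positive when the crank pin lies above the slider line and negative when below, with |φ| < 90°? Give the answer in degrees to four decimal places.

set_geometry: r = 33 mm, L = 293 mm, e = 10 mm; θ ← 0°
rotate_crank_by(+6°): θ ← 0° +6° = 6°
rotate_crank_by(-78°): θ ← 6° -78° = -72°
rotate_crank_by(+18°): θ ← -72° +18° = -54°
rotate_crank_by(+58°): θ ← -54° +58° = 4°
rotate_crank_by(+55°): θ ← 4° +55° = 59°
crank pin P = (r cos θ, r sin θ) = (16.996256, 28.286521)
h = r sin θ − e = 28.286521 − 10 = 18.286521
sin φ = h / L = 18.286521 / 293 = 0.06241133
φ = arcsin(0.06241133) = 3.578232°

3.5782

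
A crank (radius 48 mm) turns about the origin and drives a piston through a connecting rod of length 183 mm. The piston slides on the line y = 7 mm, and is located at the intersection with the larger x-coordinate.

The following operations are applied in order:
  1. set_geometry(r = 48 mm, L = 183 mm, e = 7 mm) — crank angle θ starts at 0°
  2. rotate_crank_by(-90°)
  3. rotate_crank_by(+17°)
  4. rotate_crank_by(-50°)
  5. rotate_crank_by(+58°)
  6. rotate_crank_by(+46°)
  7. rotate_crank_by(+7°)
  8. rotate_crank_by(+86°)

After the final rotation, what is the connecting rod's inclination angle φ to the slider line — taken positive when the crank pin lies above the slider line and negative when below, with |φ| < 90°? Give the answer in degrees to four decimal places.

set_geometry: r = 48 mm, L = 183 mm, e = 7 mm; θ ← 0°
rotate_crank_by(-90°): θ ← 0° -90° = -90°
rotate_crank_by(+17°): θ ← -90° +17° = -73°
rotate_crank_by(-50°): θ ← -73° -50° = -123°
rotate_crank_by(+58°): θ ← -123° +58° = -65°
rotate_crank_by(+46°): θ ← -65° +46° = -19°
rotate_crank_by(+7°): θ ← -19° +7° = -12°
rotate_crank_by(+86°): θ ← -12° +86° = 74°
crank pin P = (r cos θ, r sin θ) = (13.230593, 46.140561)
h = r sin θ − e = 46.140561 − 7 = 39.140561
sin φ = h / L = 39.140561 / 183 = 0.21388285
φ = arcsin(0.21388285) = 12.349995°

12.3500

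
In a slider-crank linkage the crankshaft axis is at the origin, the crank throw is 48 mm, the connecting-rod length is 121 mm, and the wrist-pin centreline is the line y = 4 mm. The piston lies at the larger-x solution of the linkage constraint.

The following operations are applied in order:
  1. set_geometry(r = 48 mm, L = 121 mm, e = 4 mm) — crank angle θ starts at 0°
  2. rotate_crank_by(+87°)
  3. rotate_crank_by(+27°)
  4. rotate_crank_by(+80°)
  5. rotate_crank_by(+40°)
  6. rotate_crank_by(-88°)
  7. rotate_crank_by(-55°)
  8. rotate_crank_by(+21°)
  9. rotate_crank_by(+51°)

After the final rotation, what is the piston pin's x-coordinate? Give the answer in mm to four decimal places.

74.6806

set_geometry: r = 48 mm, L = 121 mm, e = 4 mm; θ ← 0°
rotate_crank_by(+87°): θ ← 0° +87° = 87°
rotate_crank_by(+27°): θ ← 87° +27° = 114°
rotate_crank_by(+80°): θ ← 114° +80° = 194°
rotate_crank_by(+40°): θ ← 194° +40° = 234°
rotate_crank_by(-88°): θ ← 234° -88° = 146°
rotate_crank_by(-55°): θ ← 146° -55° = 91°
rotate_crank_by(+21°): θ ← 91° +21° = 112°
rotate_crank_by(+51°): θ ← 112° +51° = 163°
crank pin P = (r cos θ, r sin θ) = (-45.902628, 14.033842)
h = r sin θ − e = 14.033842 − 4 = 10.033842
x = r cos θ + √(L² − h²) = -45.902628 + √(14641.0 − 100.6780) = -45.902628 + 120.583258 = 74.680629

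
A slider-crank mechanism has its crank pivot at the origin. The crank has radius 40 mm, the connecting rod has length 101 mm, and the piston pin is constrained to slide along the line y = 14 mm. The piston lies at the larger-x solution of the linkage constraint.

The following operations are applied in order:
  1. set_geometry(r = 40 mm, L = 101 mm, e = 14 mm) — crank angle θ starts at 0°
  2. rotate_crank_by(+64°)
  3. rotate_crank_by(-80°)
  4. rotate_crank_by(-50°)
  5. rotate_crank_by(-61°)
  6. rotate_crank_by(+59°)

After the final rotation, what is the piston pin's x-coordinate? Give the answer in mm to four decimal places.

102.1111

set_geometry: r = 40 mm, L = 101 mm, e = 14 mm; θ ← 0°
rotate_crank_by(+64°): θ ← 0° +64° = 64°
rotate_crank_by(-80°): θ ← 64° -80° = -16°
rotate_crank_by(-50°): θ ← -16° -50° = -66°
rotate_crank_by(-61°): θ ← -66° -61° = -127°
rotate_crank_by(+59°): θ ← -127° +59° = -68°
crank pin P = (r cos θ, r sin θ) = (14.984264, -37.087354)
h = r sin θ − e = -37.087354 − 14 = -51.087354
x = r cos θ + √(L² − h²) = 14.984264 + √(10201.0 − 2609.9178) = 14.984264 + 87.126817 = 102.111081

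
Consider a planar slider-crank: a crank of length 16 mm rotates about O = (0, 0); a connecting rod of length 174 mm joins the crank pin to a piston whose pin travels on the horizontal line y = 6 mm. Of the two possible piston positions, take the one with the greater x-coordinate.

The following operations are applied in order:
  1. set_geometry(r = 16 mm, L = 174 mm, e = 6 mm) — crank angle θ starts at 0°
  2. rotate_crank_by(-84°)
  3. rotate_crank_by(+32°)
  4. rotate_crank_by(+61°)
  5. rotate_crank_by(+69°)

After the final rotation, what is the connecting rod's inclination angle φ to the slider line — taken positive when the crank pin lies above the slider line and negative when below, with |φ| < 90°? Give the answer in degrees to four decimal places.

set_geometry: r = 16 mm, L = 174 mm, e = 6 mm; θ ← 0°
rotate_crank_by(-84°): θ ← 0° -84° = -84°
rotate_crank_by(+32°): θ ← -84° +32° = -52°
rotate_crank_by(+61°): θ ← -52° +61° = 9°
rotate_crank_by(+69°): θ ← 9° +69° = 78°
crank pin P = (r cos θ, r sin θ) = (3.326587, 15.650362)
h = r sin θ − e = 15.650362 − 6 = 9.650362
sin φ = h / L = 9.650362 / 174 = 0.05546185
φ = arcsin(0.05546185) = 3.179361°

3.1794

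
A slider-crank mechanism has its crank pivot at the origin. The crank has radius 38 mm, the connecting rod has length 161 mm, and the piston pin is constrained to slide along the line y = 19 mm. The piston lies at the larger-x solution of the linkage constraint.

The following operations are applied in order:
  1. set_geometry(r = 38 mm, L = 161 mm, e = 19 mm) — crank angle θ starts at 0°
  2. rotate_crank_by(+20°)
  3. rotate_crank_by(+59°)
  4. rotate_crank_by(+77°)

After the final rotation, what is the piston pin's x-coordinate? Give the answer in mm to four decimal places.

126.2463

set_geometry: r = 38 mm, L = 161 mm, e = 19 mm; θ ← 0°
rotate_crank_by(+20°): θ ← 0° +20° = 20°
rotate_crank_by(+59°): θ ← 20° +59° = 79°
rotate_crank_by(+77°): θ ← 79° +77° = 156°
crank pin P = (r cos θ, r sin θ) = (-34.714727, 15.455992)
h = r sin θ − e = 15.455992 − 19 = -3.544008
x = r cos θ + √(L² − h²) = -34.714727 + √(25921.0 − 12.5600) = -34.714727 + 160.960989 = 126.246262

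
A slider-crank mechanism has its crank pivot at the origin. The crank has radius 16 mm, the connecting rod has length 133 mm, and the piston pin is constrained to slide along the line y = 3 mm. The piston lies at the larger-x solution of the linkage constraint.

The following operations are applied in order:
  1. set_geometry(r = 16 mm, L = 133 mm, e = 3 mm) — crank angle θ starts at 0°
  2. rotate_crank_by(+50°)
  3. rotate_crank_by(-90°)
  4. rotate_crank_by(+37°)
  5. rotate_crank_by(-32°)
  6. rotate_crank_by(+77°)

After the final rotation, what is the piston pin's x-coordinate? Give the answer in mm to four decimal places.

144.6669

set_geometry: r = 16 mm, L = 133 mm, e = 3 mm; θ ← 0°
rotate_crank_by(+50°): θ ← 0° +50° = 50°
rotate_crank_by(-90°): θ ← 50° -90° = -40°
rotate_crank_by(+37°): θ ← -40° +37° = -3°
rotate_crank_by(-32°): θ ← -3° -32° = -35°
rotate_crank_by(+77°): θ ← -35° +77° = 42°
crank pin P = (r cos θ, r sin θ) = (11.890317, 10.706090)
h = r sin θ − e = 10.706090 − 3 = 7.706090
x = r cos θ + √(L² − h²) = 11.890317 + √(17689.0 − 59.3838) = 11.890317 + 132.776565 = 144.666882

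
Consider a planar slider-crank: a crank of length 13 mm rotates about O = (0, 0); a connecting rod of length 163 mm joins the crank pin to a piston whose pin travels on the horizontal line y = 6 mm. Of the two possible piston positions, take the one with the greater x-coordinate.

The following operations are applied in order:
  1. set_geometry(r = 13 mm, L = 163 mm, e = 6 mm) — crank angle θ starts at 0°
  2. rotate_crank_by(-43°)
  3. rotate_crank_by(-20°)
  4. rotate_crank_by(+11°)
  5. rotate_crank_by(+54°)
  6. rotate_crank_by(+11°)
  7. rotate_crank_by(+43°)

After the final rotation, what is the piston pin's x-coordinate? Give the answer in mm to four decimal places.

170.1995

set_geometry: r = 13 mm, L = 163 mm, e = 6 mm; θ ← 0°
rotate_crank_by(-43°): θ ← 0° -43° = -43°
rotate_crank_by(-20°): θ ← -43° -20° = -63°
rotate_crank_by(+11°): θ ← -63° +11° = -52°
rotate_crank_by(+54°): θ ← -52° +54° = 2°
rotate_crank_by(+11°): θ ← 2° +11° = 13°
rotate_crank_by(+43°): θ ← 13° +43° = 56°
crank pin P = (r cos θ, r sin θ) = (7.269508, 10.777488)
h = r sin θ − e = 10.777488 − 6 = 4.777488
x = r cos θ + √(L² − h²) = 7.269508 + √(26569.0 − 22.8244) = 7.269508 + 162.929971 = 170.199479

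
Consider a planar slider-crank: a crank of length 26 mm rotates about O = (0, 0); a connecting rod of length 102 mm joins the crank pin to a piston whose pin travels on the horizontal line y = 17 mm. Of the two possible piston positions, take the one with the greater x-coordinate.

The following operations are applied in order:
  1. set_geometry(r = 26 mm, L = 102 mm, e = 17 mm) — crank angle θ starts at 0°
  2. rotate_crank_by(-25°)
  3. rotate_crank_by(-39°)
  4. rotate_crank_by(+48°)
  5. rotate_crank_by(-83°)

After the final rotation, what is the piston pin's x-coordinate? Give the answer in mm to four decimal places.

set_geometry: r = 26 mm, L = 102 mm, e = 17 mm; θ ← 0°
rotate_crank_by(-25°): θ ← 0° -25° = -25°
rotate_crank_by(-39°): θ ← -25° -39° = -64°
rotate_crank_by(+48°): θ ← -64° +48° = -16°
rotate_crank_by(-83°): θ ← -16° -83° = -99°
crank pin P = (r cos θ, r sin θ) = (-4.067296, -25.679897)
h = r sin θ − e = -25.679897 − 17 = -42.679897
x = r cos θ + √(L² − h²) = -4.067296 + √(10404.0 − 1821.5736) = -4.067296 + 92.641386 = 88.574090

88.5741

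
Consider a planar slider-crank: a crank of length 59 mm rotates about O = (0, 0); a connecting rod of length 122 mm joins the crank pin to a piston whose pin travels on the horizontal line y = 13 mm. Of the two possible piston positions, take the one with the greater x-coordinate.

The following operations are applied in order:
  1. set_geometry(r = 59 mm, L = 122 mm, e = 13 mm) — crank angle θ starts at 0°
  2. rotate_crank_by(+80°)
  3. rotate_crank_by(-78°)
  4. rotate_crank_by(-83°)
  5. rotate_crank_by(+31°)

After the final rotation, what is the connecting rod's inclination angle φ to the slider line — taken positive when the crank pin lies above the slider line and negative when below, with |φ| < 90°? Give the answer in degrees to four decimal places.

set_geometry: r = 59 mm, L = 122 mm, e = 13 mm; θ ← 0°
rotate_crank_by(+80°): θ ← 0° +80° = 80°
rotate_crank_by(-78°): θ ← 80° -78° = 2°
rotate_crank_by(-83°): θ ← 2° -83° = -81°
rotate_crank_by(+31°): θ ← -81° +31° = -50°
crank pin P = (r cos θ, r sin θ) = (37.924469, -45.196622)
h = r sin θ − e = -45.196622 − 13 = -58.196622
sin φ = h / L = -58.196622 / 122 = -0.47702149
φ = arcsin(-0.47702149) = -28.491051°

-28.4911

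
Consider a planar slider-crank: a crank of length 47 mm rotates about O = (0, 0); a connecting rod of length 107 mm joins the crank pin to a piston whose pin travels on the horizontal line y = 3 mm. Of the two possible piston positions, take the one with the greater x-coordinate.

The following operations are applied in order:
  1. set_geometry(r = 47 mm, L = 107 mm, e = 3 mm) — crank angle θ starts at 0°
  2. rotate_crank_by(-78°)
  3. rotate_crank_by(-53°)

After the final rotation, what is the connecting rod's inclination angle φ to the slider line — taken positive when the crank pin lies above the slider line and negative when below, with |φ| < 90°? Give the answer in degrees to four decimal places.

-21.0723

set_geometry: r = 47 mm, L = 107 mm, e = 3 mm; θ ← 0°
rotate_crank_by(-78°): θ ← 0° -78° = -78°
rotate_crank_by(-53°): θ ← -78° -53° = -131°
crank pin P = (r cos θ, r sin θ) = (-30.834774, -35.471350)
h = r sin θ − e = -35.471350 − 3 = -38.471350
sin φ = h / L = -38.471350 / 107 = -0.35954533
φ = arcsin(-0.35954533) = -21.072276°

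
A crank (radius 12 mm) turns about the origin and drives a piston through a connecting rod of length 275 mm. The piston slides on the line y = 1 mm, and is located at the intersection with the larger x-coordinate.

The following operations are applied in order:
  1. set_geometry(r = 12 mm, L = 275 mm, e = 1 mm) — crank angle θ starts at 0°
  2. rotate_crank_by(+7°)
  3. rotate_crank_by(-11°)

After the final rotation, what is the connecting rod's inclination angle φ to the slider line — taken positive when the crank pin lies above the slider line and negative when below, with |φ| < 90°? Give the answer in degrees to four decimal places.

-0.3828

set_geometry: r = 12 mm, L = 275 mm, e = 1 mm; θ ← 0°
rotate_crank_by(+7°): θ ← 0° +7° = 7°
rotate_crank_by(-11°): θ ← 7° -11° = -4°
crank pin P = (r cos θ, r sin θ) = (11.970769, -0.837078)
h = r sin θ − e = -0.837078 − 1 = -1.837078
sin φ = h / L = -1.837078 / 275 = -0.00668028
φ = arcsin(-0.00668028) = -0.382755°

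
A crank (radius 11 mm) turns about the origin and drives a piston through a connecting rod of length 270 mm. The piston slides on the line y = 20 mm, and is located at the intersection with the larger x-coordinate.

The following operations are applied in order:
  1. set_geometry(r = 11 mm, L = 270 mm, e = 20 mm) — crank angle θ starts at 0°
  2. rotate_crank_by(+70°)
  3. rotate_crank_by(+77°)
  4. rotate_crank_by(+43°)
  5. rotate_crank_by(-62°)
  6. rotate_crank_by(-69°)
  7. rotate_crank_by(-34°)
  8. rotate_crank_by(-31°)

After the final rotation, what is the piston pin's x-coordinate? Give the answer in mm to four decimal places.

set_geometry: r = 11 mm, L = 270 mm, e = 20 mm; θ ← 0°
rotate_crank_by(+70°): θ ← 0° +70° = 70°
rotate_crank_by(+77°): θ ← 70° +77° = 147°
rotate_crank_by(+43°): θ ← 147° +43° = 190°
rotate_crank_by(-62°): θ ← 190° -62° = 128°
rotate_crank_by(-69°): θ ← 128° -69° = 59°
rotate_crank_by(-34°): θ ← 59° -34° = 25°
rotate_crank_by(-31°): θ ← 25° -31° = -6°
crank pin P = (r cos θ, r sin θ) = (10.939741, -1.149813)
h = r sin θ − e = -1.149813 − 20 = -21.149813
x = r cos θ + √(L² − h²) = 10.939741 + √(72900.0 − 447.3146) = 10.939741 + 269.170365 = 280.110106

280.1101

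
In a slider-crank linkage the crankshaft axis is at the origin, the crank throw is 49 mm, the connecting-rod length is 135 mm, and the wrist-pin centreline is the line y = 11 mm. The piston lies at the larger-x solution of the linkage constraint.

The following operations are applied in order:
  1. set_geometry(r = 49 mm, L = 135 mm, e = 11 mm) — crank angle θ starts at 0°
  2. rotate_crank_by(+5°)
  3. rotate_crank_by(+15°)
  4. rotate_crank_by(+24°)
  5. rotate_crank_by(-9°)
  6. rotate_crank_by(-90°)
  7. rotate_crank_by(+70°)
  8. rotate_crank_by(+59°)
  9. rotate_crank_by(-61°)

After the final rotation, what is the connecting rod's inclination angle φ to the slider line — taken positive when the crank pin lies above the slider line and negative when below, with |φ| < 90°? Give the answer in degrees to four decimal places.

set_geometry: r = 49 mm, L = 135 mm, e = 11 mm; θ ← 0°
rotate_crank_by(+5°): θ ← 0° +5° = 5°
rotate_crank_by(+15°): θ ← 5° +15° = 20°
rotate_crank_by(+24°): θ ← 20° +24° = 44°
rotate_crank_by(-9°): θ ← 44° -9° = 35°
rotate_crank_by(-90°): θ ← 35° -90° = -55°
rotate_crank_by(+70°): θ ← -55° +70° = 15°
rotate_crank_by(+59°): θ ← 15° +59° = 74°
rotate_crank_by(-61°): θ ← 74° -61° = 13°
crank pin P = (r cos θ, r sin θ) = (47.744133, 11.022602)
h = r sin θ − e = 11.022602 − 11 = 0.022602
sin φ = h / L = 0.022602 / 135 = 0.00016742
φ = arcsin(0.00016742) = 0.009592°

0.0096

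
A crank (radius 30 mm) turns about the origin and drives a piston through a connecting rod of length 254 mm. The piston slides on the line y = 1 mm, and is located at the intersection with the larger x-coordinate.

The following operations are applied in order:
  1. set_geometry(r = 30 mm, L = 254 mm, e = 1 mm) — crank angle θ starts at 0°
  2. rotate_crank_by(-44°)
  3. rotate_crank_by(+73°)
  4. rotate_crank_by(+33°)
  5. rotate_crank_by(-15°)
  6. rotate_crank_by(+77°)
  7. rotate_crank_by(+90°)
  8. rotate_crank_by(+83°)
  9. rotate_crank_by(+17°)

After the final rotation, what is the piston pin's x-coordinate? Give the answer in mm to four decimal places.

273.8341

set_geometry: r = 30 mm, L = 254 mm, e = 1 mm; θ ← 0°
rotate_crank_by(-44°): θ ← 0° -44° = -44°
rotate_crank_by(+73°): θ ← -44° +73° = 29°
rotate_crank_by(+33°): θ ← 29° +33° = 62°
rotate_crank_by(-15°): θ ← 62° -15° = 47°
rotate_crank_by(+77°): θ ← 47° +77° = 124°
rotate_crank_by(+90°): θ ← 124° +90° = 214°
rotate_crank_by(+83°): θ ← 214° +83° = 297°
rotate_crank_by(+17°): θ ← 297° +17° = 314°
crank pin P = (r cos θ, r sin θ) = (20.839751, -21.580194)
h = r sin θ − e = -21.580194 − 1 = -22.580194
x = r cos θ + √(L² − h²) = 20.839751 + √(64516.0 − 509.8652) = 20.839751 + 252.994338 = 273.834089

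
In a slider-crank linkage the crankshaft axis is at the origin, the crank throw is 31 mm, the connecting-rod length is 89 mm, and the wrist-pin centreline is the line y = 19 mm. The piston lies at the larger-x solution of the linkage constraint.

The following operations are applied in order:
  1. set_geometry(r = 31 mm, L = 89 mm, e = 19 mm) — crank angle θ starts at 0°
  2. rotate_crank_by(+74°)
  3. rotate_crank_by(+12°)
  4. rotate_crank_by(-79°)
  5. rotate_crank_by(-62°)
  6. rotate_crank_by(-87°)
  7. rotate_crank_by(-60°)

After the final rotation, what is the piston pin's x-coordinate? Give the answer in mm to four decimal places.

59.9502

set_geometry: r = 31 mm, L = 89 mm, e = 19 mm; θ ← 0°
rotate_crank_by(+74°): θ ← 0° +74° = 74°
rotate_crank_by(+12°): θ ← 74° +12° = 86°
rotate_crank_by(-79°): θ ← 86° -79° = 7°
rotate_crank_by(-62°): θ ← 7° -62° = -55°
rotate_crank_by(-87°): θ ← -55° -87° = -142°
rotate_crank_by(-60°): θ ← -142° -60° = -202°
crank pin P = (r cos θ, r sin θ) = (-28.742699, 11.612804)
h = r sin θ − e = 11.612804 − 19 = -7.387196
x = r cos θ + √(L² − h²) = -28.742699 + √(7921.0 − 54.5707) = -28.742699 + 88.692893 = 59.950194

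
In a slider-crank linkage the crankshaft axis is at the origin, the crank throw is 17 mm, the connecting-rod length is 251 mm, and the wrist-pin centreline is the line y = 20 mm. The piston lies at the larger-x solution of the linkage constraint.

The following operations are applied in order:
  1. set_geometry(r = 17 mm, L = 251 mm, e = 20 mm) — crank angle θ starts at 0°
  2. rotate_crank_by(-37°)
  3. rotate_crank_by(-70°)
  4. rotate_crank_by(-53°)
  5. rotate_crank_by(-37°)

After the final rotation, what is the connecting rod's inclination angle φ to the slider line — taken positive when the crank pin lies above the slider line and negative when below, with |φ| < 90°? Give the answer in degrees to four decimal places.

set_geometry: r = 17 mm, L = 251 mm, e = 20 mm; θ ← 0°
rotate_crank_by(-37°): θ ← 0° -37° = -37°
rotate_crank_by(-70°): θ ← -37° -70° = -107°
rotate_crank_by(-53°): θ ← -107° -53° = -160°
rotate_crank_by(-37°): θ ← -160° -37° = -197°
crank pin P = (r cos θ, r sin θ) = (-16.257181, 4.970319)
h = r sin θ − e = 4.970319 − 20 = -15.029681
sin φ = h / L = -15.029681 / 251 = -0.05987921
φ = arcsin(-0.05987921) = -3.432879°

-3.4329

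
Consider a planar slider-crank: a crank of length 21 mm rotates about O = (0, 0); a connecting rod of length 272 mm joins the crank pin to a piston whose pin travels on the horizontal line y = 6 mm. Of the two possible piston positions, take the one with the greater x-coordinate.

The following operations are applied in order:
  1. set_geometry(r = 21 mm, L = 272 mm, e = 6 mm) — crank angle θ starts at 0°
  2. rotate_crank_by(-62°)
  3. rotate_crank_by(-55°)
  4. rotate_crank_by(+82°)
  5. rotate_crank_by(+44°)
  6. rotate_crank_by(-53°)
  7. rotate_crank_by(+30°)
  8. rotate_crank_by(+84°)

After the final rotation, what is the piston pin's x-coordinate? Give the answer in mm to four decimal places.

278.8355

set_geometry: r = 21 mm, L = 272 mm, e = 6 mm; θ ← 0°
rotate_crank_by(-62°): θ ← 0° -62° = -62°
rotate_crank_by(-55°): θ ← -62° -55° = -117°
rotate_crank_by(+82°): θ ← -117° +82° = -35°
rotate_crank_by(+44°): θ ← -35° +44° = 9°
rotate_crank_by(-53°): θ ← 9° -53° = -44°
rotate_crank_by(+30°): θ ← -44° +30° = -14°
rotate_crank_by(+84°): θ ← -14° +84° = 70°
crank pin P = (r cos θ, r sin θ) = (7.182423, 19.733545)
h = r sin θ − e = 19.733545 − 6 = 13.733545
x = r cos θ + √(L² − h²) = 7.182423 + √(73984.0 − 188.6103) = 7.182423 + 271.653069 = 278.835492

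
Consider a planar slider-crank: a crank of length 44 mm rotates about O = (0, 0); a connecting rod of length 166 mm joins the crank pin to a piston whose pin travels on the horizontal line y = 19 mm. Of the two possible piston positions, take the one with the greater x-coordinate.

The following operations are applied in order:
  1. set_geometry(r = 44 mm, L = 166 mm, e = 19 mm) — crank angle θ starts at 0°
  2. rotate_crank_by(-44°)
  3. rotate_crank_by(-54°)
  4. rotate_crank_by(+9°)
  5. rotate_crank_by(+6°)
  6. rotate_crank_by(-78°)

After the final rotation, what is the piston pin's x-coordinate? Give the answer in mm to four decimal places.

set_geometry: r = 44 mm, L = 166 mm, e = 19 mm; θ ← 0°
rotate_crank_by(-44°): θ ← 0° -44° = -44°
rotate_crank_by(-54°): θ ← -44° -54° = -98°
rotate_crank_by(+9°): θ ← -98° +9° = -89°
rotate_crank_by(+6°): θ ← -89° +6° = -83°
rotate_crank_by(-78°): θ ← -83° -78° = -161°
crank pin P = (r cos θ, r sin θ) = (-41.602817, -14.324999)
h = r sin θ − e = -14.324999 − 19 = -33.324999
x = r cos θ + √(L² − h²) = -41.602817 + √(27556.0 − 1110.5555) = -41.602817 + 162.620554 = 121.017736

121.0177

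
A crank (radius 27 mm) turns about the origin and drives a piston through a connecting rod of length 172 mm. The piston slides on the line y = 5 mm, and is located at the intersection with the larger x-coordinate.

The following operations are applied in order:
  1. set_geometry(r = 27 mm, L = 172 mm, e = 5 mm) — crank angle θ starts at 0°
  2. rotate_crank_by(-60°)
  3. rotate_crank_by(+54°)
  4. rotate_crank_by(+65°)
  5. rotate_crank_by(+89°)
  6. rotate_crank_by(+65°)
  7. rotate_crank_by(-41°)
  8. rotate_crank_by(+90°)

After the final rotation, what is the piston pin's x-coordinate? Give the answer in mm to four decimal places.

set_geometry: r = 27 mm, L = 172 mm, e = 5 mm; θ ← 0°
rotate_crank_by(-60°): θ ← 0° -60° = -60°
rotate_crank_by(+54°): θ ← -60° +54° = -6°
rotate_crank_by(+65°): θ ← -6° +65° = 59°
rotate_crank_by(+89°): θ ← 59° +89° = 148°
rotate_crank_by(+65°): θ ← 148° +65° = 213°
rotate_crank_by(-41°): θ ← 213° -41° = 172°
rotate_crank_by(+90°): θ ← 172° +90° = 262°
crank pin P = (r cos θ, r sin θ) = (-3.757674, -26.737238)
h = r sin θ − e = -26.737238 − 5 = -31.737238
x = r cos θ + √(L² − h²) = -3.757674 + √(29584.0 − 1007.2523) = -3.757674 + 169.046585 = 165.288911

165.2889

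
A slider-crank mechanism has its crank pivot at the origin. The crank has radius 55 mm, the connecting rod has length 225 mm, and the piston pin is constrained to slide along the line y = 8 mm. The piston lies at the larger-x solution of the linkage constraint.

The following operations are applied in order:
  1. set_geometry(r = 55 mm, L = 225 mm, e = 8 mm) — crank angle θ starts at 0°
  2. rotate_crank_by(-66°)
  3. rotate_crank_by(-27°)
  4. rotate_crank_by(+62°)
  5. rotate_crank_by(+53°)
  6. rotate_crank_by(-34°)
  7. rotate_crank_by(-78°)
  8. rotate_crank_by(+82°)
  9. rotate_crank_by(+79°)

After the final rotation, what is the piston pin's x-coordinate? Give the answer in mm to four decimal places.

238.5614

set_geometry: r = 55 mm, L = 225 mm, e = 8 mm; θ ← 0°
rotate_crank_by(-66°): θ ← 0° -66° = -66°
rotate_crank_by(-27°): θ ← -66° -27° = -93°
rotate_crank_by(+62°): θ ← -93° +62° = -31°
rotate_crank_by(+53°): θ ← -31° +53° = 22°
rotate_crank_by(-34°): θ ← 22° -34° = -12°
rotate_crank_by(-78°): θ ← -12° -78° = -90°
rotate_crank_by(+82°): θ ← -90° +82° = -8°
rotate_crank_by(+79°): θ ← -8° +79° = 71°
crank pin P = (r cos θ, r sin θ) = (17.906248, 52.003522)
h = r sin θ − e = 52.003522 − 8 = 44.003522
x = r cos θ + √(L² − h²) = 17.906248 + √(50625.0 − 1936.3099) = 17.906248 + 220.655138 = 238.561387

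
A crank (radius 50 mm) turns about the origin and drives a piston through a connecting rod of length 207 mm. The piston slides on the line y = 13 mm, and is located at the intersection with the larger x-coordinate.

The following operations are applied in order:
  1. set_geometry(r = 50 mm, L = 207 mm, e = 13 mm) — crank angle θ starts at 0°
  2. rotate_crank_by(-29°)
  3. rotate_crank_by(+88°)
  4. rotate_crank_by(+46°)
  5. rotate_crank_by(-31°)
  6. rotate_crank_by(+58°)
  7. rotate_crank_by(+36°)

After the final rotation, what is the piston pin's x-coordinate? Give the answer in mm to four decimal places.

set_geometry: r = 50 mm, L = 207 mm, e = 13 mm; θ ← 0°
rotate_crank_by(-29°): θ ← 0° -29° = -29°
rotate_crank_by(+88°): θ ← -29° +88° = 59°
rotate_crank_by(+46°): θ ← 59° +46° = 105°
rotate_crank_by(-31°): θ ← 105° -31° = 74°
rotate_crank_by(+58°): θ ← 74° +58° = 132°
rotate_crank_by(+36°): θ ← 132° +36° = 168°
crank pin P = (r cos θ, r sin θ) = (-48.907380, 10.395585)
h = r sin θ − e = 10.395585 − 13 = -2.604415
x = r cos θ + √(L² − h²) = -48.907380 + √(42849.0 − 6.7830) = -48.907380 + 206.983615 = 158.076235

158.0762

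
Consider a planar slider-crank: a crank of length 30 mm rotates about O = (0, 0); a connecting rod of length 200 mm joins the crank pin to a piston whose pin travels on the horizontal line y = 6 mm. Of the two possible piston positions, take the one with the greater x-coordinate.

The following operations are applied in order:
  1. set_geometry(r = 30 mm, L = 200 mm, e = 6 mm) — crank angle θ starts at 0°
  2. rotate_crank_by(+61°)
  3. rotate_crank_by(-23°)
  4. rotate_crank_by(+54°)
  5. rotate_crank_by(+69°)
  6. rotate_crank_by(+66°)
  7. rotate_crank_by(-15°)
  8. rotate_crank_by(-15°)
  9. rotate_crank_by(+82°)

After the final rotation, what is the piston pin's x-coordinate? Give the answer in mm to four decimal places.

set_geometry: r = 30 mm, L = 200 mm, e = 6 mm; θ ← 0°
rotate_crank_by(+61°): θ ← 0° +61° = 61°
rotate_crank_by(-23°): θ ← 61° -23° = 38°
rotate_crank_by(+54°): θ ← 38° +54° = 92°
rotate_crank_by(+69°): θ ← 92° +69° = 161°
rotate_crank_by(+66°): θ ← 161° +66° = 227°
rotate_crank_by(-15°): θ ← 227° -15° = 212°
rotate_crank_by(-15°): θ ← 212° -15° = 197°
rotate_crank_by(+82°): θ ← 197° +82° = 279°
crank pin P = (r cos θ, r sin θ) = (4.693034, -29.630650)
h = r sin θ − e = -29.630650 − 6 = -35.630650
x = r cos θ + √(L² − h²) = 4.693034 + √(40000.0 − 1269.5432) = 4.693034 + 196.800551 = 201.493585

201.4936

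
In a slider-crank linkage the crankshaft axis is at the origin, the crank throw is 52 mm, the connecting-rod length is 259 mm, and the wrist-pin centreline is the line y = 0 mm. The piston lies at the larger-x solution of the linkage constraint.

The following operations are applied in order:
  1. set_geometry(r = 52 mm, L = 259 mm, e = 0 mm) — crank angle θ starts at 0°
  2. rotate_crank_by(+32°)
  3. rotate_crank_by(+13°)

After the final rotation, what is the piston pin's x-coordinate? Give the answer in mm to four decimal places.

293.1462

set_geometry: r = 52 mm, L = 259 mm, e = 0 mm; θ ← 0°
rotate_crank_by(+32°): θ ← 0° +32° = 32°
rotate_crank_by(+13°): θ ← 32° +13° = 45°
crank pin P = (r cos θ, r sin θ) = (36.769553, 36.769553)
h = r sin θ − e = 36.769553 − 0 = 36.769553
x = r cos θ + √(L² − h²) = 36.769553 + √(67081.0 − 1352.0000) = 36.769553 + 256.376676 = 293.146229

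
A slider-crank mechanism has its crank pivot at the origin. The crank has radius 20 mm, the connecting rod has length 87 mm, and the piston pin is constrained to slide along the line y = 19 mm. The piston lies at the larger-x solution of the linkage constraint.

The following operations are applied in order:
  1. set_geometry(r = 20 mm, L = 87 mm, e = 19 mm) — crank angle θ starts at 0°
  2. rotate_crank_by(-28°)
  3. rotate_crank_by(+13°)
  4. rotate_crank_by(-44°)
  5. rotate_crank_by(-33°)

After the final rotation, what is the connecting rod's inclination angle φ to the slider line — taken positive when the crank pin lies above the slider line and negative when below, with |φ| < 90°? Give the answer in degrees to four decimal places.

-26.6241

set_geometry: r = 20 mm, L = 87 mm, e = 19 mm; θ ← 0°
rotate_crank_by(-28°): θ ← 0° -28° = -28°
rotate_crank_by(+13°): θ ← -28° +13° = -15°
rotate_crank_by(-44°): θ ← -15° -44° = -59°
rotate_crank_by(-33°): θ ← -59° -33° = -92°
crank pin P = (r cos θ, r sin θ) = (-0.697990, -19.987817)
h = r sin θ − e = -19.987817 − 19 = -38.987817
sin φ = h / L = -38.987817 / 87 = -0.44813582
φ = arcsin(-0.44813582) = -26.624143°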